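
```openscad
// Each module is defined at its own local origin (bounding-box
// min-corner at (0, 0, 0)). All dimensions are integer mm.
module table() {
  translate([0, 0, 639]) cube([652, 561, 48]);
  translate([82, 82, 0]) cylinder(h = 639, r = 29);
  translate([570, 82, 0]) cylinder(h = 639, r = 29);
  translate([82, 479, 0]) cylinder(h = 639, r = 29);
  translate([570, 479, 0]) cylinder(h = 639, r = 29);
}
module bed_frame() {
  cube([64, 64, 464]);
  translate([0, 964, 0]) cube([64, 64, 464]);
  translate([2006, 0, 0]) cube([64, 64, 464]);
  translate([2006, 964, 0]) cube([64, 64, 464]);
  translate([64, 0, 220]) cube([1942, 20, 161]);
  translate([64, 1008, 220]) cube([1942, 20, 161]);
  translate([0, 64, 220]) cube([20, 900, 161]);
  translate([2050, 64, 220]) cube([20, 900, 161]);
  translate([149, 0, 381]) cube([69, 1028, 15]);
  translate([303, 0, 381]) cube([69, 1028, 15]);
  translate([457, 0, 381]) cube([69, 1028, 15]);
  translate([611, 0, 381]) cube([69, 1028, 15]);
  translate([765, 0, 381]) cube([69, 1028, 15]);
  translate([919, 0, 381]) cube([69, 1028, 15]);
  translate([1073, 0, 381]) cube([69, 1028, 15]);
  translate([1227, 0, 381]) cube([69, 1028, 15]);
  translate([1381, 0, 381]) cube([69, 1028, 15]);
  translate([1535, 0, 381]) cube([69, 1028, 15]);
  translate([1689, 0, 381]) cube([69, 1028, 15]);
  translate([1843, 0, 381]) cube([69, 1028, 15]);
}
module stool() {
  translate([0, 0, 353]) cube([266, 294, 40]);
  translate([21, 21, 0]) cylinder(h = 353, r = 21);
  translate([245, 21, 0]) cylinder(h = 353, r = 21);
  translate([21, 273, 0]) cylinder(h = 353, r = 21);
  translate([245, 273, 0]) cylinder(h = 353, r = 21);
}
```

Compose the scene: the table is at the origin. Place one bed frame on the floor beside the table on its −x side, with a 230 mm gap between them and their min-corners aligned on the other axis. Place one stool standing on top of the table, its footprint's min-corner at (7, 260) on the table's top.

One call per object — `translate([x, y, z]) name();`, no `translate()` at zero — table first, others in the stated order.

table();
translate([-2300, 0, 0]) bed_frame();
translate([7, 260, 687]) stool();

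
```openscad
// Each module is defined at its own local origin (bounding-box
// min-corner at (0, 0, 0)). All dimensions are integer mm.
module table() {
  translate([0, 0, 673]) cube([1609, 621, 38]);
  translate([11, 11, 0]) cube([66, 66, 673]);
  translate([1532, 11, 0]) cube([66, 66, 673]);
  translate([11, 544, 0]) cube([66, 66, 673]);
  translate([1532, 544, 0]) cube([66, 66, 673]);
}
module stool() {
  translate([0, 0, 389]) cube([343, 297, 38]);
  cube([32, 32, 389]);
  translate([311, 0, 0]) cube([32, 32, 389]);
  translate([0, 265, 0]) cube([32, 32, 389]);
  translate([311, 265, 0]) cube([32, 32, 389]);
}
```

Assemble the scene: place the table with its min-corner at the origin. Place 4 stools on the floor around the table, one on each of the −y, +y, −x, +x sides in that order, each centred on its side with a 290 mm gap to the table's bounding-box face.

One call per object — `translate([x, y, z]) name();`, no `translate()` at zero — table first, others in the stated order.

table();
translate([633, -587, 0]) stool();
translate([633, 911, 0]) stool();
translate([-633, 162, 0]) stool();
translate([1899, 162, 0]) stool();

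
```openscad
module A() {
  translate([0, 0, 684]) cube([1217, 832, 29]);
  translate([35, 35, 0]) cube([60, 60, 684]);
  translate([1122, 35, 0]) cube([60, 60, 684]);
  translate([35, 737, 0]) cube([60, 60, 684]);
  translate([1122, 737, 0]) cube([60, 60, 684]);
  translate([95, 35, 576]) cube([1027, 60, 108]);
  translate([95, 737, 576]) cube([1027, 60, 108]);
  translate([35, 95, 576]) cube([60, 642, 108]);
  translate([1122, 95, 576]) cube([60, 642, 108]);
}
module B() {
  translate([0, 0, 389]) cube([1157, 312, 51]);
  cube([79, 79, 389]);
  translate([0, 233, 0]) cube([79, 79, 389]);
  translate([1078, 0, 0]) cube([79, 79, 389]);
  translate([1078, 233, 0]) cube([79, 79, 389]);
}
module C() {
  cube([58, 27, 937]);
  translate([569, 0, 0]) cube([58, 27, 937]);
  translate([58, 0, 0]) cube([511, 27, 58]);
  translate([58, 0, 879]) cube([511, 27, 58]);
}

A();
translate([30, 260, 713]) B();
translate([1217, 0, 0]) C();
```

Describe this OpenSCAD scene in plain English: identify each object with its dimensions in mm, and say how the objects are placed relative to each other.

A is a table with a 1217×832 mm rectangular top, 29 mm thick, top surface at z = 713 mm, supported by four 60×60 mm square legs, each inset 35 mm from the nearest pair of top edges, running from the floor. Four apron rails, 60 mm thick and 108 mm tall, run between adjacent legs with their top edges flush with the underside of the top and their outer faces flush with the legs' outer faces.

B is a bench: a 1157×312 mm seat slab, 51 mm thick, top at z = 440 mm, on four 79×79 mm square legs flush with the seat corners and standing on z = 0.

C is a rectangular picture frame lying in the x–z plane (depth along y). The opening is 511 mm wide (x) by 821 mm tall (z), surrounded by a border 58 mm wide on all four sides. The frame is 27 mm deep and is made of two full-height vertical stiles with two horizontal rails fitted between them.

The bench is on top of the table, centred. The picture frame is against the table's +x side, with their −y faces flush.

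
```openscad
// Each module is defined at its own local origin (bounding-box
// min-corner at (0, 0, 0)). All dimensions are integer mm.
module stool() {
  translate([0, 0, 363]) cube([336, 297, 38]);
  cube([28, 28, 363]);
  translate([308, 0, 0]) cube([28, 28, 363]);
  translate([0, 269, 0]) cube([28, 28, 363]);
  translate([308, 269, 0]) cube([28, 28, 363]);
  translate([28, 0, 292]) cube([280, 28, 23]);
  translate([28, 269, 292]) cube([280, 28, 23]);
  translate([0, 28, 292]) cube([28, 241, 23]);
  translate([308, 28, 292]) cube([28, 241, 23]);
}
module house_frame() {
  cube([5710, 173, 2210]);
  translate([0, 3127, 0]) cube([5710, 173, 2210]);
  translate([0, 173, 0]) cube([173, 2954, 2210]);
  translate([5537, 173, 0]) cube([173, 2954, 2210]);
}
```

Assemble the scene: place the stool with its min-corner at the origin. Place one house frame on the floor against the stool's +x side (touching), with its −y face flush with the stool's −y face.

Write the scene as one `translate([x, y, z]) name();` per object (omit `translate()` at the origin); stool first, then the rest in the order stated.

stool();
translate([336, 0, 0]) house_frame();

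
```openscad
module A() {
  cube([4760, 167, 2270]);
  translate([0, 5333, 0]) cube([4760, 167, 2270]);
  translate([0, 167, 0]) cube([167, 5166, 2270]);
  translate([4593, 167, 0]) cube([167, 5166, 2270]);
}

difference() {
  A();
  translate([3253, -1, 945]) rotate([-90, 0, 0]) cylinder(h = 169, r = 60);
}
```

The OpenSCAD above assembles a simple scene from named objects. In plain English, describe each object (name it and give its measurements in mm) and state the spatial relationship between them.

A is the wall frame of a small rectangular building: four walls, each 2270 mm tall and 167 mm thick, enclosing a footprint 4760 mm (x) by 5500 mm (y) outside-to-outside, with no floor or roof. The front and back walls (the −y and +y sides) span the full width; the two side walls fit between them.

The house frame has a circular hole of radius 60 mm through its front wall, centred at (x = 3253, z = 945).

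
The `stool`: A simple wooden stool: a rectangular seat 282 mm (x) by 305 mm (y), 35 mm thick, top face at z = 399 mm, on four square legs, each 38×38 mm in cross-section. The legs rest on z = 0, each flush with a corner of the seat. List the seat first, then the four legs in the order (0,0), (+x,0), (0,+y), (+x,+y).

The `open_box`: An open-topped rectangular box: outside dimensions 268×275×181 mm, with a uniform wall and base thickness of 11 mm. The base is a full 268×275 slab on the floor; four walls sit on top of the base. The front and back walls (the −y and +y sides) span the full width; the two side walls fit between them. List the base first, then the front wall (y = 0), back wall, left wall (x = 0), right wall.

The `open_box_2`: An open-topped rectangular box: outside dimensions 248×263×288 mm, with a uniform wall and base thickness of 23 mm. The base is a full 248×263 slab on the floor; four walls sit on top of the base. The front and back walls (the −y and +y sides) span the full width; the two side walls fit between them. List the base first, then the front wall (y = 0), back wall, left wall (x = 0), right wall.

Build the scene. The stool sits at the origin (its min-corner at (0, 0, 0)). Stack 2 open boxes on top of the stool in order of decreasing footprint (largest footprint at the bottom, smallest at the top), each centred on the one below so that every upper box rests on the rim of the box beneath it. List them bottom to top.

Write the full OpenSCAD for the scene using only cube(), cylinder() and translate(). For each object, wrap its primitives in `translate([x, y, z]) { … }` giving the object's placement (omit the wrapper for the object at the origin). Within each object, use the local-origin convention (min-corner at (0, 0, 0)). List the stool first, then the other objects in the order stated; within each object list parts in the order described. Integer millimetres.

translate([0, 0, 364]) cube([282, 305, 35]);
cube([38, 38, 364]);
translate([244, 0, 0]) cube([38, 38, 364]);
translate([0, 267, 0]) cube([38, 38, 364]);
translate([244, 267, 0]) cube([38, 38, 364]);
translate([7, 15, 399]) {
  cube([268, 275, 11]);
  translate([0, 0, 11]) cube([268, 11, 170]);
  translate([0, 264, 11]) cube([268, 11, 170]);
  translate([0, 11, 11]) cube([11, 253, 170]);
  translate([257, 11, 11]) cube([11, 253, 170]);
}
translate([17, 21, 580]) {
  cube([248, 263, 23]);
  translate([0, 0, 23]) cube([248, 23, 265]);
  translate([0, 240, 23]) cube([248, 23, 265]);
  translate([0, 23, 23]) cube([23, 217, 265]);
  translate([225, 23, 23]) cube([23, 217, 265]);
}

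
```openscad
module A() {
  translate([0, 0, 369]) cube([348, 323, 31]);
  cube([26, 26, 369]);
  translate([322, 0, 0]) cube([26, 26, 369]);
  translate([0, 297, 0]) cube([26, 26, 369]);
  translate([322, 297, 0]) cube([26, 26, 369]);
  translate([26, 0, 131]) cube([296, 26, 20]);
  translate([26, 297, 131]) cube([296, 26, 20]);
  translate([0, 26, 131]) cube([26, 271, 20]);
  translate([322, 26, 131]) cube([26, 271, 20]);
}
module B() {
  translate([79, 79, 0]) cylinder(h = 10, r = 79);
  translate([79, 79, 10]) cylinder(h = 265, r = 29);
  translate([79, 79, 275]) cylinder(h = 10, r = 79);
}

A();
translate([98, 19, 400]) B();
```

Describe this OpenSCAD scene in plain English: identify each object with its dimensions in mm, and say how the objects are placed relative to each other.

A is a four-legged stool. The seat is 348×323 mm, 31 mm thick, top at z = 400 mm. It stands on four square legs, each 26×26 mm in cross-section, from z = 0 to the seat underside, each flush with a corner of the seat. Four stretchers, 26 mm wide and 20 mm tall, connect adjacent legs with their undersides at z = 131 mm, each running between the inner faces of the legs it joins and aligned with the legs' outer faces on the other axis.

B is a spool: two coaxial disc flanges of radius 79 mm and thickness 10 mm, joined by a core cylinder of radius 29 mm and height 265 mm. The lower flange rests on z = 0 and the three cylinders share a vertical axis.

The spool is on top of the stool.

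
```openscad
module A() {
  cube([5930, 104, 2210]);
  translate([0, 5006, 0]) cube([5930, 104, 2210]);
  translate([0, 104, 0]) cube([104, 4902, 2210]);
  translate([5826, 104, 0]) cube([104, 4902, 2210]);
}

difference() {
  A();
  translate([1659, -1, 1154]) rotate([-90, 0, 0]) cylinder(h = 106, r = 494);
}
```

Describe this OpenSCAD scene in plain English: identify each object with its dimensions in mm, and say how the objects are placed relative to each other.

A is the wall frame of a small rectangular building: four walls, each 2210 mm tall and 104 mm thick, enclosing a footprint 5930 mm (x) by 5110 mm (y) outside-to-outside, with no floor or roof. The front and back walls (the −y and +y sides) span the full width; the two side walls fit between them.

The house frame has a circular hole of radius 494 mm through its front wall, centred at (x = 1659, z = 1154).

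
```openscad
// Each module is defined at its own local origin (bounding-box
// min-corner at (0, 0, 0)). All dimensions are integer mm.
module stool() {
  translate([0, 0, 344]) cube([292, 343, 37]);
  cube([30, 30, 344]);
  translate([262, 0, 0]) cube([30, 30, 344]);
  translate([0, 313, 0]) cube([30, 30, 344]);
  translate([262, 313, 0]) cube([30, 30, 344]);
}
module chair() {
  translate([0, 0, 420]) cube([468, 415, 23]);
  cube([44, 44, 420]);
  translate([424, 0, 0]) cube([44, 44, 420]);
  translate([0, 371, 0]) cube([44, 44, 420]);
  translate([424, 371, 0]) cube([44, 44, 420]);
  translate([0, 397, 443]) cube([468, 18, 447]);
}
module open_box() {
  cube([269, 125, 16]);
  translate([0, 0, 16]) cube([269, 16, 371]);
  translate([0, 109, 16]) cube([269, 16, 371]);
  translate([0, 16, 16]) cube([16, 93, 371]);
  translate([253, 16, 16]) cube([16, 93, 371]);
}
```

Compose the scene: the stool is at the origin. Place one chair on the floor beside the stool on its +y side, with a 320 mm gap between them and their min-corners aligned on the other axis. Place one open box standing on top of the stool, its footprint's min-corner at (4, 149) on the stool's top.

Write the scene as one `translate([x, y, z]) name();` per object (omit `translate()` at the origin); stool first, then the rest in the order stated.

stool();
translate([0, 663, 0]) chair();
translate([4, 149, 381]) open_box();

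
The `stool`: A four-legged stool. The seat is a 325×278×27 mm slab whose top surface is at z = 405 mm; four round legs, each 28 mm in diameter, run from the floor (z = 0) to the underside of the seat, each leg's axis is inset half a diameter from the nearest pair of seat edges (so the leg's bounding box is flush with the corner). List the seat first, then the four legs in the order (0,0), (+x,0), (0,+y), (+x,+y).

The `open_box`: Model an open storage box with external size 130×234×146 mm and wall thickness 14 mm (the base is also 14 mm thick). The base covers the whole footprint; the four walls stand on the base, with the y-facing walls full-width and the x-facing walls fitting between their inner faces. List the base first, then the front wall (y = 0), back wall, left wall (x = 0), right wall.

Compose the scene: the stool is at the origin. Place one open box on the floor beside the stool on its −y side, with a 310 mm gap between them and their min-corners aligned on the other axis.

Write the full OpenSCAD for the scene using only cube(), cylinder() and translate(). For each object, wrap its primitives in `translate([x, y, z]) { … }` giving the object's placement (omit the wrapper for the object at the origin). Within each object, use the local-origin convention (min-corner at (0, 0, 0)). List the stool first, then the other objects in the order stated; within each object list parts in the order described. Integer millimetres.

translate([0, 0, 378]) cube([325, 278, 27]);
translate([14, 14, 0]) cylinder(h = 378, r = 14);
translate([311, 14, 0]) cylinder(h = 378, r = 14);
translate([14, 264, 0]) cylinder(h = 378, r = 14);
translate([311, 264, 0]) cylinder(h = 378, r = 14);
translate([0, -544, 0]) {
  cube([130, 234, 14]);
  translate([0, 0, 14]) cube([130, 14, 132]);
  translate([0, 220, 14]) cube([130, 14, 132]);
  translate([0, 14, 14]) cube([14, 206, 132]);
  translate([116, 14, 14]) cube([14, 206, 132]);
}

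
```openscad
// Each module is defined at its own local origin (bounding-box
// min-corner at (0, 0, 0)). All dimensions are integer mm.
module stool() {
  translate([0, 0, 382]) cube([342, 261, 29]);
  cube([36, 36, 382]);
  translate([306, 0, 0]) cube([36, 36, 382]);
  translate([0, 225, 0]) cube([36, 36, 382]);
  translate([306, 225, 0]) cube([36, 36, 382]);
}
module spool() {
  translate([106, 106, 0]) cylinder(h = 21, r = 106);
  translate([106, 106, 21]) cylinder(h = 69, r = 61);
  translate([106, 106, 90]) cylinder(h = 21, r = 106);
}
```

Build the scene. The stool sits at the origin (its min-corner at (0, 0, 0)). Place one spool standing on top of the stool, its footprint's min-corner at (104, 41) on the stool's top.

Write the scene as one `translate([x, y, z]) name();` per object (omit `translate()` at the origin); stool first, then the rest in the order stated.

stool();
translate([104, 41, 411]) spool();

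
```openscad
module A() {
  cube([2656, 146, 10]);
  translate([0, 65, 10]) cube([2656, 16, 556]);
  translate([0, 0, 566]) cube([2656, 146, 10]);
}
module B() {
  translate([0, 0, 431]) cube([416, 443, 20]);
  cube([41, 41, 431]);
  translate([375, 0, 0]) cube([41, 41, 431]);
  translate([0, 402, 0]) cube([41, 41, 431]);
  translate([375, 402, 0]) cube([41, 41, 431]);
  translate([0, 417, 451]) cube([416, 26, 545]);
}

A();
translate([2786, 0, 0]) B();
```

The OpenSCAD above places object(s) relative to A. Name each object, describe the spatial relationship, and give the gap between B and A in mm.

The chair's nearest face is 130 mm from the I-beam's +x face.

A is an I-beam. B is a chair. The chair is on the floor beside the I-beam on its +x side. The gap between the chair and the I-beam is 130 mm.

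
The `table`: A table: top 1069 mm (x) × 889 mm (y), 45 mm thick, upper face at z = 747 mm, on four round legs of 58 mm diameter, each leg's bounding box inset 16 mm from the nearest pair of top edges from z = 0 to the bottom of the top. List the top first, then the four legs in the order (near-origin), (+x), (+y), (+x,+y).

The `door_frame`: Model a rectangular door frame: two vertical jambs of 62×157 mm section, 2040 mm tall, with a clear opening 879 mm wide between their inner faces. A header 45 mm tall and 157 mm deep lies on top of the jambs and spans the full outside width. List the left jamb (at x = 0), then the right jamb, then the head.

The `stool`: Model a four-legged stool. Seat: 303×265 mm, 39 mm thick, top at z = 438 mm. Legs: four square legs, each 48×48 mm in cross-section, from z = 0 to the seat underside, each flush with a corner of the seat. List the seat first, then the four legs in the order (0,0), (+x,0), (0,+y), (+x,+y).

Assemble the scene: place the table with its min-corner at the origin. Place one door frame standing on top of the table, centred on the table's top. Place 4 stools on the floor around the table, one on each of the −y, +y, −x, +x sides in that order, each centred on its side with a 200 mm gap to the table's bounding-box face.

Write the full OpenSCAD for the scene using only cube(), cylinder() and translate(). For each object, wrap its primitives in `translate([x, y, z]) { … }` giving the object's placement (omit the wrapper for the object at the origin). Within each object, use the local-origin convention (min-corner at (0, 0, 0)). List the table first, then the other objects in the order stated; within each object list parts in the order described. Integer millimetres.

translate([0, 0, 702]) cube([1069, 889, 45]);
translate([45, 45, 0]) cylinder(h = 702, r = 29);
translate([1024, 45, 0]) cylinder(h = 702, r = 29);
translate([45, 844, 0]) cylinder(h = 702, r = 29);
translate([1024, 844, 0]) cylinder(h = 702, r = 29);
translate([33, 366, 747]) {
  cube([62, 157, 2040]);
  translate([941, 0, 0]) cube([62, 157, 2040]);
  translate([0, 0, 2040]) cube([1003, 157, 45]);
}
translate([383, -465, 0]) {
  translate([0, 0, 399]) cube([303, 265, 39]);
  cube([48, 48, 399]);
  translate([255, 0, 0]) cube([48, 48, 399]);
  translate([0, 217, 0]) cube([48, 48, 399]);
  translate([255, 217, 0]) cube([48, 48, 399]);
}
translate([383, 1089, 0]) {
  translate([0, 0, 399]) cube([303, 265, 39]);
  cube([48, 48, 399]);
  translate([255, 0, 0]) cube([48, 48, 399]);
  translate([0, 217, 0]) cube([48, 48, 399]);
  translate([255, 217, 0]) cube([48, 48, 399]);
}
translate([-503, 312, 0]) {
  translate([0, 0, 399]) cube([303, 265, 39]);
  cube([48, 48, 399]);
  translate([255, 0, 0]) cube([48, 48, 399]);
  translate([0, 217, 0]) cube([48, 48, 399]);
  translate([255, 217, 0]) cube([48, 48, 399]);
}
translate([1269, 312, 0]) {
  translate([0, 0, 399]) cube([303, 265, 39]);
  cube([48, 48, 399]);
  translate([255, 0, 0]) cube([48, 48, 399]);
  translate([0, 217, 0]) cube([48, 48, 399]);
  translate([255, 217, 0]) cube([48, 48, 399]);
}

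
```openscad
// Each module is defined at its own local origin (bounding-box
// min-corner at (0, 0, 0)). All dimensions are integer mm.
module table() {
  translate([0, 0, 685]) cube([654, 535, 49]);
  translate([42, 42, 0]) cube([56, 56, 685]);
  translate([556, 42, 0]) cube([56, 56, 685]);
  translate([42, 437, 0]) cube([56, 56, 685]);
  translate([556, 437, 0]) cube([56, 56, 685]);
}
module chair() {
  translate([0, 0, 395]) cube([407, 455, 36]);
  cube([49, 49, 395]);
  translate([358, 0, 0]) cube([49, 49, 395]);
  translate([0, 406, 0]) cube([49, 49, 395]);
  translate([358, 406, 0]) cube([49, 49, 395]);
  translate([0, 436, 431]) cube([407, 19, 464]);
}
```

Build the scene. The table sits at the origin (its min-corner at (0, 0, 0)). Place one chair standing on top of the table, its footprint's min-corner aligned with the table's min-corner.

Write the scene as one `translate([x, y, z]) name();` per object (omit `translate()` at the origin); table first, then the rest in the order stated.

table();
translate([0, 0, 734]) chair();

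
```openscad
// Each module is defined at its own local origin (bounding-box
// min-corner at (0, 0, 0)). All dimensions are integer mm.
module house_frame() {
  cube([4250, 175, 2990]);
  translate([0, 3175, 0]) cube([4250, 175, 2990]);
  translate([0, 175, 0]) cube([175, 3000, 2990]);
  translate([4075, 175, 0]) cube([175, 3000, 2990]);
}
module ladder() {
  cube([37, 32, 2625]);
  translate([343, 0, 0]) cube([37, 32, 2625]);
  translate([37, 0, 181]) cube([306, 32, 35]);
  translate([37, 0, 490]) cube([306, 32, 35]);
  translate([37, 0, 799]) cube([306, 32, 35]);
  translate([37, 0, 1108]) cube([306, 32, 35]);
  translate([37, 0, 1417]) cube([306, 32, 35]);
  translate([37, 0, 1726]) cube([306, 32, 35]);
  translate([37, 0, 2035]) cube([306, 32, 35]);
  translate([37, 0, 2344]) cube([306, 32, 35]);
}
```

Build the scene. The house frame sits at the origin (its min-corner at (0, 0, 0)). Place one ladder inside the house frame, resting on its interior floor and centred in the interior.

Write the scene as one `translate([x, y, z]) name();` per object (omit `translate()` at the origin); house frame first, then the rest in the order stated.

house_frame();
translate([1935, 1659, 0]) ladder();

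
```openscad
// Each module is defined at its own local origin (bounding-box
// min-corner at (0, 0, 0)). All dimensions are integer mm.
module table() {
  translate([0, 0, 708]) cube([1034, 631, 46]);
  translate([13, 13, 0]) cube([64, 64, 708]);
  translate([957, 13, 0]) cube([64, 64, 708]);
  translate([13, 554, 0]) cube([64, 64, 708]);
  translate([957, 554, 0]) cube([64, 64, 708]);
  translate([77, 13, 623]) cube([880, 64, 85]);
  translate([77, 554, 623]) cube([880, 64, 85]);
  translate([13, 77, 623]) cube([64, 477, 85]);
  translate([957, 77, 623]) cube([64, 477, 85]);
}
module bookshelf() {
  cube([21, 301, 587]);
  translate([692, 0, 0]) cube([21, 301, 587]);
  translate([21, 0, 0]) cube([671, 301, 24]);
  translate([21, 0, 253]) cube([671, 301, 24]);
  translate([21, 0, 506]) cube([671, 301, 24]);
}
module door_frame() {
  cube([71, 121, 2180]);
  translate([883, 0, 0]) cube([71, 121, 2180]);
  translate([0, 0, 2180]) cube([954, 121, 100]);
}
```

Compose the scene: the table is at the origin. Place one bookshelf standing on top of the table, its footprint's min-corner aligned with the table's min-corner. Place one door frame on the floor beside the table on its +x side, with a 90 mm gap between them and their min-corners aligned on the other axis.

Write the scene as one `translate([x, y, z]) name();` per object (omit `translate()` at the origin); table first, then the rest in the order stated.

table();
translate([0, 0, 754]) bookshelf();
translate([1124, 0, 0]) door_frame();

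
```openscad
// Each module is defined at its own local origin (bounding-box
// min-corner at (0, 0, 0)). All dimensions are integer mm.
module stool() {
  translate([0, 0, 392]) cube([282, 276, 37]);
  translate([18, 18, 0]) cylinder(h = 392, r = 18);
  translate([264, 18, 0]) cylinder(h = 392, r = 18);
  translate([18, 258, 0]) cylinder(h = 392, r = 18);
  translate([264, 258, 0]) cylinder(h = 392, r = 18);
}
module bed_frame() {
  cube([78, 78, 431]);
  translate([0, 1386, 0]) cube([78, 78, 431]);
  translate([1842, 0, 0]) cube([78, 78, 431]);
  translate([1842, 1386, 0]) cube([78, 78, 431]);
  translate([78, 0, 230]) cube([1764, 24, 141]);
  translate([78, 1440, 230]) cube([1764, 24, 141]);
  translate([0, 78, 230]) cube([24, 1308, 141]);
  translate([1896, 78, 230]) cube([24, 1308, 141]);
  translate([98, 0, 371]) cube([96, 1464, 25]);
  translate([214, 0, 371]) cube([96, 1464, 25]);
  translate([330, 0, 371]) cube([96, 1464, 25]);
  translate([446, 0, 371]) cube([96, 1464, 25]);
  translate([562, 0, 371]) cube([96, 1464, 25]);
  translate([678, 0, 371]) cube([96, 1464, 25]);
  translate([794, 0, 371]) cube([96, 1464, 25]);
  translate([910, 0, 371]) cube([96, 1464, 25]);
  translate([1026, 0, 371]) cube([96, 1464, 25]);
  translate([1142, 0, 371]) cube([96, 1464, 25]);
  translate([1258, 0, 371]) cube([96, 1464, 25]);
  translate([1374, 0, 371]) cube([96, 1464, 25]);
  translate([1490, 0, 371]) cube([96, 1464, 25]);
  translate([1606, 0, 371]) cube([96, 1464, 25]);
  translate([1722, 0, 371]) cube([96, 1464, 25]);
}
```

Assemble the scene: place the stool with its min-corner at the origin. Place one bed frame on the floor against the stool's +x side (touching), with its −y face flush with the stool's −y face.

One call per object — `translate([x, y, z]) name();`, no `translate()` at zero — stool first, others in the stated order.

stool();
translate([282, 0, 0]) bed_frame();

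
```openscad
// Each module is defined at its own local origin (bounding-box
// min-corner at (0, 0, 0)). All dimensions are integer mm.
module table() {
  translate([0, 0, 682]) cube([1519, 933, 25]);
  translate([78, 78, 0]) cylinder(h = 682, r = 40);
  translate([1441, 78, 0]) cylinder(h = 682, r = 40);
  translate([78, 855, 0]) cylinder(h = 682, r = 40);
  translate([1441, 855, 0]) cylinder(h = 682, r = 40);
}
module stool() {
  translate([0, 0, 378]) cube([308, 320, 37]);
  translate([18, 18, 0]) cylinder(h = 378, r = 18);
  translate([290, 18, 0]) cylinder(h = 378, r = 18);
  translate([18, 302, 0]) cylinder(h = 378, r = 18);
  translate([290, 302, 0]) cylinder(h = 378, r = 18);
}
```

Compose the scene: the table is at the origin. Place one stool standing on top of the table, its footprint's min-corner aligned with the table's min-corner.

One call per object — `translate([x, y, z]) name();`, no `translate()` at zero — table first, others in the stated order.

table();
translate([0, 0, 707]) stool();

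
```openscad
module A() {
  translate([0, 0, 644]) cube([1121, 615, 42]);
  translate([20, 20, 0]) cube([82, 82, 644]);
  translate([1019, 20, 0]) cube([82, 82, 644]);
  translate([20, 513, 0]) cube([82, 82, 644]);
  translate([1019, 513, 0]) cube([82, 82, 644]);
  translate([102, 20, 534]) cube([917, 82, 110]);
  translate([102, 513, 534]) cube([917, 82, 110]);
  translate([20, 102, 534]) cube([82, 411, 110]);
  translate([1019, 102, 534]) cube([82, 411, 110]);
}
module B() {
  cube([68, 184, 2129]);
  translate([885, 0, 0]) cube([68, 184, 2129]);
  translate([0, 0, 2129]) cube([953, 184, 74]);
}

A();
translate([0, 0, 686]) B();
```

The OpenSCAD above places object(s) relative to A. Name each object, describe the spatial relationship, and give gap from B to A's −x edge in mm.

The door frame's min-x is at 0; the table's min-x is 0; gap = 0 mm.

A is a table. B is a door frame. The door frame is on top of the table. The gap from the door frame to the table's −x edge is 0 mm.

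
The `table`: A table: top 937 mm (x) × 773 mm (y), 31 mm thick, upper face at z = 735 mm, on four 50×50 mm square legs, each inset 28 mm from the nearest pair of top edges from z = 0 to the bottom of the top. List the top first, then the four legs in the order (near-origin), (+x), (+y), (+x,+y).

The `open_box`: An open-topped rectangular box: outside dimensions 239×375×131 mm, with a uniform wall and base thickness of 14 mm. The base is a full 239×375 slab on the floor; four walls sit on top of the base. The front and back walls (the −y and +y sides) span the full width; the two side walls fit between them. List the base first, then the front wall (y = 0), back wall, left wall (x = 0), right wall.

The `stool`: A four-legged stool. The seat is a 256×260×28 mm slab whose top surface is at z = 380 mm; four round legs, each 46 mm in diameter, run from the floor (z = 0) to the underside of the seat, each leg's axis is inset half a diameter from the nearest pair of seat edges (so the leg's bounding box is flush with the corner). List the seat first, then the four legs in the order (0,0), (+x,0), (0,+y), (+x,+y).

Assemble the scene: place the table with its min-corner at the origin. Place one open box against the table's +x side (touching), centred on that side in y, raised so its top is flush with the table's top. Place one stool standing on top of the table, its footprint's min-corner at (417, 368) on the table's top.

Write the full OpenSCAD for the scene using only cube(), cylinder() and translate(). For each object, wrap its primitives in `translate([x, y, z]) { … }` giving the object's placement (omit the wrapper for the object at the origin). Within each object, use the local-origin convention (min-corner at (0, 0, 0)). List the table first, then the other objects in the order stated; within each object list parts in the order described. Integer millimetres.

translate([0, 0, 704]) cube([937, 773, 31]);
translate([28, 28, 0]) cube([50, 50, 704]);
translate([859, 28, 0]) cube([50, 50, 704]);
translate([28, 695, 0]) cube([50, 50, 704]);
translate([859, 695, 0]) cube([50, 50, 704]);
translate([937, 199, 604]) {
  cube([239, 375, 14]);
  translate([0, 0, 14]) cube([239, 14, 117]);
  translate([0, 361, 14]) cube([239, 14, 117]);
  translate([0, 14, 14]) cube([14, 347, 117]);
  translate([225, 14, 14]) cube([14, 347, 117]);
}
translate([417, 368, 735]) {
  translate([0, 0, 352]) cube([256, 260, 28]);
  translate([23, 23, 0]) cylinder(h = 352, r = 23);
  translate([233, 23, 0]) cylinder(h = 352, r = 23);
  translate([23, 237, 0]) cylinder(h = 352, r = 23);
  translate([233, 237, 0]) cylinder(h = 352, r = 23);
}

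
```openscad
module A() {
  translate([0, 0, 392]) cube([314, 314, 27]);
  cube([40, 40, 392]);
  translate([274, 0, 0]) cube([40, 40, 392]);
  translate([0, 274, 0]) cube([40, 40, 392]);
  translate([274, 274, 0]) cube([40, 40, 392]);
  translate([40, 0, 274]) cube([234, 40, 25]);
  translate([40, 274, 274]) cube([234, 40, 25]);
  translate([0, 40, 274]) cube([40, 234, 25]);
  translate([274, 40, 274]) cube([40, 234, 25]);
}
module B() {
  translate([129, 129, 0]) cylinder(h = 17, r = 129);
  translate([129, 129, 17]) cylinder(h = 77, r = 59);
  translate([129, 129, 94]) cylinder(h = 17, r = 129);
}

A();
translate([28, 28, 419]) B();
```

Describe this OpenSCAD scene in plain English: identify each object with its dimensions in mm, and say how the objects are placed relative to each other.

A is a simple wooden stool: a rectangular seat 314 mm (x) by 314 mm (y), 27 mm thick, top face at z = 419 mm, on four square legs, each 40×40 mm in cross-section. The legs rest on z = 0, each flush with a corner of the seat. Four stretchers, 40 mm wide and 25 mm tall, connect adjacent legs with their undersides at z = 274 mm, each running between the inner faces of the legs it joins and aligned with the legs' outer faces on the other axis.

B is a spool: two coaxial disc flanges of radius 129 mm and thickness 17 mm, joined by a core cylinder of radius 59 mm and height 77 mm. The lower flange rests on z = 0 and the three cylinders share a vertical axis.

The spool is on top of the stool, centred.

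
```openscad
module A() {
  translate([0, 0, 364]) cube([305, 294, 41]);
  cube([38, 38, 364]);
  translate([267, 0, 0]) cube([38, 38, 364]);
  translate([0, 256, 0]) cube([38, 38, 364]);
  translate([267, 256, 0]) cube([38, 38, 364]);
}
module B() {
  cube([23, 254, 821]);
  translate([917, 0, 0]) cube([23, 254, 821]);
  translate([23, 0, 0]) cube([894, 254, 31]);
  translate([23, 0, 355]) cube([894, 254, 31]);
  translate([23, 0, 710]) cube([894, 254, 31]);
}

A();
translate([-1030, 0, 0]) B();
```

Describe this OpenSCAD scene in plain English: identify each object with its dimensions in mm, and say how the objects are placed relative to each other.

A is a four-legged stool. The seat is 305×294 mm, 41 mm thick, top at z = 405 mm. It stands on four square legs, each 38×38 mm in cross-section, from z = 0 to the seat underside, each flush with a corner of the seat.

B is an open bookshelf. Two side panels, each 23 mm thick, 254 mm deep and 821 mm tall, stand 940 mm apart (outside-to-outside). Between them sit 3 shelves, each 31 mm thick and 254 mm deep, spanning the full gap between the sides. The bottom shelf rests on the floor (its underside at z = 0) and the clear gap between one shelf's top and the next shelf's underside is 324 mm.

The bookshelf is on the floor beside the stool on its −x side.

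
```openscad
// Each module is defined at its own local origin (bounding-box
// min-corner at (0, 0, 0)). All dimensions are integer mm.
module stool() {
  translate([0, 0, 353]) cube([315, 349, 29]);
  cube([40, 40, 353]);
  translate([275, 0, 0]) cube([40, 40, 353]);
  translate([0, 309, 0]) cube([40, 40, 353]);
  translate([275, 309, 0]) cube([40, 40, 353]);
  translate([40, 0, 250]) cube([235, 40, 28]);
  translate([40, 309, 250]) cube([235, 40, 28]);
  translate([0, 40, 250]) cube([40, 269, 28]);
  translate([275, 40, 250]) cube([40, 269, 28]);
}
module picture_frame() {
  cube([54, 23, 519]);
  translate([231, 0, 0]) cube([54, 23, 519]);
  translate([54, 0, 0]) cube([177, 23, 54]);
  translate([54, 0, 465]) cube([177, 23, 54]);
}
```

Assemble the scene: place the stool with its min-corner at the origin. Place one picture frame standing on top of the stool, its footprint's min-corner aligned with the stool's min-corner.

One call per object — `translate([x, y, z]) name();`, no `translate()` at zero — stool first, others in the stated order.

stool();
translate([0, 0, 382]) picture_frame();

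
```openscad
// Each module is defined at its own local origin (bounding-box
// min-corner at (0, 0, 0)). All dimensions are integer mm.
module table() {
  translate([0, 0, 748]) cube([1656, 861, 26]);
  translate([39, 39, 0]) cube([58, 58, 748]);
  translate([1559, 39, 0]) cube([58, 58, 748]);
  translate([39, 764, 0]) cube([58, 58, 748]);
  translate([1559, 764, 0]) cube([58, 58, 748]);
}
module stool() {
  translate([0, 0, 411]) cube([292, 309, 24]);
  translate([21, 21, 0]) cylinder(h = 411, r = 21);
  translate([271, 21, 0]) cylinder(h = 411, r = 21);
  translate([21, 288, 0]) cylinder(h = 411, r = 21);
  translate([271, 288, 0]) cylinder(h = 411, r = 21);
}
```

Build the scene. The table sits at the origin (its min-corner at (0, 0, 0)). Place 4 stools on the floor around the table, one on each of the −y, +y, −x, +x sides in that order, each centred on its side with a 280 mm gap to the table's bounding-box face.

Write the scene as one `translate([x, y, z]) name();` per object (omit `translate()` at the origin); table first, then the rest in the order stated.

table();
translate([682, -589, 0]) stool();
translate([682, 1141, 0]) stool();
translate([-572, 276, 0]) stool();
translate([1936, 276, 0]) stool();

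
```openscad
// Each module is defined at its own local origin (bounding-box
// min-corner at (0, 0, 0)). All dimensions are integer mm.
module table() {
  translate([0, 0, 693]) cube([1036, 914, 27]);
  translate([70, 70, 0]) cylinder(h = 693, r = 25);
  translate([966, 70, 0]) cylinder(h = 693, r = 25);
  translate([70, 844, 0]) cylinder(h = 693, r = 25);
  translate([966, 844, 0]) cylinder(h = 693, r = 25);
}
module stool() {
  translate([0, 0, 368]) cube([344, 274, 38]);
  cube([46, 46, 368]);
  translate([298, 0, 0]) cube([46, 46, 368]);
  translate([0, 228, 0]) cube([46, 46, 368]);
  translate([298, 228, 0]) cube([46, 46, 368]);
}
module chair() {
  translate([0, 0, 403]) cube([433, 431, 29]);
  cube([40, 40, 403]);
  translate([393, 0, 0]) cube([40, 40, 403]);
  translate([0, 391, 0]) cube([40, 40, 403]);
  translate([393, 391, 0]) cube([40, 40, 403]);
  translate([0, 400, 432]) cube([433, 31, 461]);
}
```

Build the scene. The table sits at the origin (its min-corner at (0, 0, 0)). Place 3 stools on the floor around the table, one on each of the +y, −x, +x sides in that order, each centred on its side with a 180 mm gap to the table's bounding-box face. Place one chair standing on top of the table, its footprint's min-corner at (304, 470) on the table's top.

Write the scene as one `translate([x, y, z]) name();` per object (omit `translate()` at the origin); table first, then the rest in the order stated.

table();
translate([346, 1094, 0]) stool();
translate([-524, 320, 0]) stool();
translate([1216, 320, 0]) stool();
translate([304, 470, 720]) chair();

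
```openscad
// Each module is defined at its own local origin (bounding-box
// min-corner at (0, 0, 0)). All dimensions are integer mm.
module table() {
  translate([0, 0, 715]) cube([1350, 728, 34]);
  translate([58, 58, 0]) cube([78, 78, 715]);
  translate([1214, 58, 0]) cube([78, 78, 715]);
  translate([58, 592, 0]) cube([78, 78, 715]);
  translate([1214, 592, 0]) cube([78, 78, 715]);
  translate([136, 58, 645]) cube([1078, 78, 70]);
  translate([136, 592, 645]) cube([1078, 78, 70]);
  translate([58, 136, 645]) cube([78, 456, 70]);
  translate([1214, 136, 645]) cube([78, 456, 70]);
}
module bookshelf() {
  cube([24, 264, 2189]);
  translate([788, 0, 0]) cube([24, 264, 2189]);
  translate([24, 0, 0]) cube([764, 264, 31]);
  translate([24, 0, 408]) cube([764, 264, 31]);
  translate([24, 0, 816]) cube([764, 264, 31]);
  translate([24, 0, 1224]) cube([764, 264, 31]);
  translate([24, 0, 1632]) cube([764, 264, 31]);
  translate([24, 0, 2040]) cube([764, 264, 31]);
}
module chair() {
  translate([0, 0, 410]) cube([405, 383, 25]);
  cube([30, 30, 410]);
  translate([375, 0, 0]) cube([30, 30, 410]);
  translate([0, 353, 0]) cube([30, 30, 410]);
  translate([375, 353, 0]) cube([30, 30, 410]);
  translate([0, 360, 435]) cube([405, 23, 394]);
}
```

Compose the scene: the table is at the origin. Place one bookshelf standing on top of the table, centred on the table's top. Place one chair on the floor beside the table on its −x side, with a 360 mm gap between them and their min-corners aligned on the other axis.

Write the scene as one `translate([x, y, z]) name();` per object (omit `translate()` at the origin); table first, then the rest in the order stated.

table();
translate([269, 232, 749]) bookshelf();
translate([-765, 0, 0]) chair();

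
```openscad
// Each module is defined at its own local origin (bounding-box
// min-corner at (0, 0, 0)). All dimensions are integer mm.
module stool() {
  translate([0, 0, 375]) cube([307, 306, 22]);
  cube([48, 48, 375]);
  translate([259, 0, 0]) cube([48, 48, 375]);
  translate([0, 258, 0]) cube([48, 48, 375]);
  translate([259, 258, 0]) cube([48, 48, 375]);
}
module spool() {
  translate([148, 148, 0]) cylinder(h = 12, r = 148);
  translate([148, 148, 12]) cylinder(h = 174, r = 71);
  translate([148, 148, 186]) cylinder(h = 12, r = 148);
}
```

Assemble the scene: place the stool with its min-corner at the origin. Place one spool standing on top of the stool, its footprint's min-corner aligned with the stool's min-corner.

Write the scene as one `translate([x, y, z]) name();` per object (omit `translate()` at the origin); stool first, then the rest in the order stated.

stool();
translate([0, 0, 397]) spool();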